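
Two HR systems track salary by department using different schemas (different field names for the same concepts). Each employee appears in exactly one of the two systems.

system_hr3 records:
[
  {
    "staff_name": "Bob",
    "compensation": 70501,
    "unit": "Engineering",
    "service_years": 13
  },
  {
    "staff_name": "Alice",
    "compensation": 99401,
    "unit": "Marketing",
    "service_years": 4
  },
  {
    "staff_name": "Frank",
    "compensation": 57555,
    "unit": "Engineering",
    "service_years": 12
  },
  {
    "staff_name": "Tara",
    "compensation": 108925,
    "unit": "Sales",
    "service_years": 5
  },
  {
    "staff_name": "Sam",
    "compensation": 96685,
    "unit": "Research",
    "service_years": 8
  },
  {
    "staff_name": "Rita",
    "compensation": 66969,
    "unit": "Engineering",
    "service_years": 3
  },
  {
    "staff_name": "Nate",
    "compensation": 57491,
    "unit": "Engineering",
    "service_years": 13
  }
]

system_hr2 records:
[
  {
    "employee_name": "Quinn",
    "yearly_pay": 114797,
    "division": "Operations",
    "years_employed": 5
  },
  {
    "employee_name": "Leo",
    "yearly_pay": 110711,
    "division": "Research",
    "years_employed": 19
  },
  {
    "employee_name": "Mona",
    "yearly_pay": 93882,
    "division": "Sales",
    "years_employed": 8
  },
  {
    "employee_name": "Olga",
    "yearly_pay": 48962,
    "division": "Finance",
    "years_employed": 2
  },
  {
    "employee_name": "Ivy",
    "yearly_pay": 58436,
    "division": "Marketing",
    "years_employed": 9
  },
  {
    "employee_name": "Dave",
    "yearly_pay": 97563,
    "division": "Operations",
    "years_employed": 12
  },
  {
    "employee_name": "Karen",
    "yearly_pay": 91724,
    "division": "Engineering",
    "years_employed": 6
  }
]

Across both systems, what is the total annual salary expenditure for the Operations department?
212360

Schema mappings:
- "unit" (system_hr3) = "division" (system_hr2) = department
- "compensation" (system_hr3) = "yearly_pay" (system_hr2) = salary

Operations salaries from system_hr3: 0
Operations salaries from system_hr2: 212360

Total: 0 + 212360 = 212360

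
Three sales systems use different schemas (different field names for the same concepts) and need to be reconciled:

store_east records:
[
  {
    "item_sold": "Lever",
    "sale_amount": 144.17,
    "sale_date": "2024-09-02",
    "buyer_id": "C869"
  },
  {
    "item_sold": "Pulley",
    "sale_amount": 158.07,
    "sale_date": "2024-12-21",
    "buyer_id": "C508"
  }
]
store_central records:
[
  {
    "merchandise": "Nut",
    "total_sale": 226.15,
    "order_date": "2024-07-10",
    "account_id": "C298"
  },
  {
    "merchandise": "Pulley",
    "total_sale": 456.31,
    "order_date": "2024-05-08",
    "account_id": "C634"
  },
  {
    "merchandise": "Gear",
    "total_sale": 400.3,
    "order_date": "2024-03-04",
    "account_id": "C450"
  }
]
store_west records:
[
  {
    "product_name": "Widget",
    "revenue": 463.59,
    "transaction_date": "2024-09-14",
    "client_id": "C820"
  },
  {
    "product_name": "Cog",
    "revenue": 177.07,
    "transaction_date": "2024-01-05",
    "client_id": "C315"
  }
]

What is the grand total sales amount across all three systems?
2025.66

Schema reconciliation - all amount fields map to sale amount:

store_east (sale_amount): 302.24
store_central (total_sale): 1082.76
store_west (revenue): 640.66

Grand total: 2025.66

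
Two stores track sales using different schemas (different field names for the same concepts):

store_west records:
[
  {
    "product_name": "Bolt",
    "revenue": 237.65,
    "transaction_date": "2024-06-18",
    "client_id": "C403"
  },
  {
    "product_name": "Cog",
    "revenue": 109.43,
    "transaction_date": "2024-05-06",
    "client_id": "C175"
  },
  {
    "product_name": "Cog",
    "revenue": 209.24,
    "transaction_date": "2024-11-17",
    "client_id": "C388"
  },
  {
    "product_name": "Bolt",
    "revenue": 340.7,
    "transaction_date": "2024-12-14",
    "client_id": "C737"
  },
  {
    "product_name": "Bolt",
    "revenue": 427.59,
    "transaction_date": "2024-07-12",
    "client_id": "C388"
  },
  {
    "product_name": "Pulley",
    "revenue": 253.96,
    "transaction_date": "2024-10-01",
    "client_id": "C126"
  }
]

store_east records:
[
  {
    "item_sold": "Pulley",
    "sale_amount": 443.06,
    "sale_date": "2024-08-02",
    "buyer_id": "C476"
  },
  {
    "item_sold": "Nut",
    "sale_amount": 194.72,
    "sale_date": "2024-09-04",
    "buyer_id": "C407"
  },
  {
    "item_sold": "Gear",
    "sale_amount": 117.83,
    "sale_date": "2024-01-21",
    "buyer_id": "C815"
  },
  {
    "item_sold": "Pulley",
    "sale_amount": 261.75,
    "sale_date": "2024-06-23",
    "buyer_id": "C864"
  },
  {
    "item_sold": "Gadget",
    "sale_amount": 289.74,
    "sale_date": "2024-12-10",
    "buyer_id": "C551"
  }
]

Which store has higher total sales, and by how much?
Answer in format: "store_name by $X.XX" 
store_west by $271.47

Schema mapping: "revenue" (store_west) = "sale_amount" (store_east) = sale amount

Total for store_west: 1578.57
Total for store_east: 1307.10

Difference: |1578.57 - 1307.10| = 271.47
store_west has higher sales by $271.47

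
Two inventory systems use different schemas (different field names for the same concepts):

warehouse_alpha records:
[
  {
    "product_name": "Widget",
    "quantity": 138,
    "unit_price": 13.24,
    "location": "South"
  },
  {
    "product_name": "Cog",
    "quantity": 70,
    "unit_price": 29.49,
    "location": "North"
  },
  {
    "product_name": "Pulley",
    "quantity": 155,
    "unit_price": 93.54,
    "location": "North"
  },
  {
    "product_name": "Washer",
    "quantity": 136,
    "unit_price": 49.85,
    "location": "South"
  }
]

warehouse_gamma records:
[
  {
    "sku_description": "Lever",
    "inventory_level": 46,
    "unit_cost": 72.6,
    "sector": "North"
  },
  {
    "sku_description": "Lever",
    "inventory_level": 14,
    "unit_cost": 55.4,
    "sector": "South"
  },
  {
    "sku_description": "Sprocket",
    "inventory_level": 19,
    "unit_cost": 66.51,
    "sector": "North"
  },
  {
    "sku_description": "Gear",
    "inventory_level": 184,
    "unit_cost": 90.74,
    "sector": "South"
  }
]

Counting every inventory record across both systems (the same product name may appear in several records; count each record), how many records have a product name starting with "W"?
2

Schema mapping: "product_name" (warehouse_alpha) = "sku_description" (warehouse_gamma) = product name

Records with product name starting with "W" in warehouse_alpha: 2
Records with product name starting with "W" in warehouse_gamma: 0

Total: 2 + 0 = 2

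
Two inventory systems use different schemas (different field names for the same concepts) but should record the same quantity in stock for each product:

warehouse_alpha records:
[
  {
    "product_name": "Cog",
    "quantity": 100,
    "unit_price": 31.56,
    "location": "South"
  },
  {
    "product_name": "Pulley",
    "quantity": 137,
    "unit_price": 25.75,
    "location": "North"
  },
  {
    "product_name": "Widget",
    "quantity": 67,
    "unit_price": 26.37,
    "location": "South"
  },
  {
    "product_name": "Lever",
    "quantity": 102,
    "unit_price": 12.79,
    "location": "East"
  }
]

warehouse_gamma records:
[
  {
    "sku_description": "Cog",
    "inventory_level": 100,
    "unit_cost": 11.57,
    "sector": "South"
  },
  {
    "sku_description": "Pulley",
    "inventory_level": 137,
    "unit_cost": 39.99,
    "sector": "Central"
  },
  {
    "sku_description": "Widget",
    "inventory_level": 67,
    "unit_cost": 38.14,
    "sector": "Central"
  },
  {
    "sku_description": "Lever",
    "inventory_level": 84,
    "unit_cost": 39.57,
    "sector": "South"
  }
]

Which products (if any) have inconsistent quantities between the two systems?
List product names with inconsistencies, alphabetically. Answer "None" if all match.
Lever

Schema mappings:
- "product_name" (warehouse_alpha) = "sku_description" (warehouse_gamma) = product name
- "quantity" (warehouse_alpha) = "inventory_level" (warehouse_gamma) = quantity

Comparison:
  Cog: 100 vs 100 - MATCH
  Pulley: 137 vs 137 - MATCH
  Widget: 67 vs 67 - MATCH
  Lever: 102 vs 84 - MISMATCH

Products with inconsistencies: Lever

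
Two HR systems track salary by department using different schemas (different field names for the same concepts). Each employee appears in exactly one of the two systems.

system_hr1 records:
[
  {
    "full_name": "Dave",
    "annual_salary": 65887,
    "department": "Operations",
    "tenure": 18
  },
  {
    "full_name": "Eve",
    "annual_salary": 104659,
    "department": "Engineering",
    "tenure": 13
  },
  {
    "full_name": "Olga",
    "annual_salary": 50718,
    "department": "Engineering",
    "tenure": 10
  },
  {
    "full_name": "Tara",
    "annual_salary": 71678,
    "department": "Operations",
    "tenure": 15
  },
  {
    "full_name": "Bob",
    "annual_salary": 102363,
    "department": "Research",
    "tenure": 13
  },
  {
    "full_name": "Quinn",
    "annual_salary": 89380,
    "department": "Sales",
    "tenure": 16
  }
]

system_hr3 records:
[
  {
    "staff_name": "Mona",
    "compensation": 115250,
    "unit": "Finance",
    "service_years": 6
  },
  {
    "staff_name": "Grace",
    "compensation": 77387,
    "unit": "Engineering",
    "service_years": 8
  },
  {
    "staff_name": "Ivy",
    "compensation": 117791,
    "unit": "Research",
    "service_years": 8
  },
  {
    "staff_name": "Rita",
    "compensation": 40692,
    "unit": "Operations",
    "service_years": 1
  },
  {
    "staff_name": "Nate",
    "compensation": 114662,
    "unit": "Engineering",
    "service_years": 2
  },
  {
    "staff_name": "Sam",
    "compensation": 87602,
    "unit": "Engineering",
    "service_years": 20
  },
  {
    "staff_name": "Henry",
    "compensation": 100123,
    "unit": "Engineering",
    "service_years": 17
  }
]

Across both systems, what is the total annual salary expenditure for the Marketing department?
0

Schema mappings:
- "department" (system_hr1) = "unit" (system_hr3) = department
- "annual_salary" (system_hr1) = "compensation" (system_hr3) = salary

Marketing salaries from system_hr1: 0
Marketing salaries from system_hr3: 0

Total: 0 + 0 = 0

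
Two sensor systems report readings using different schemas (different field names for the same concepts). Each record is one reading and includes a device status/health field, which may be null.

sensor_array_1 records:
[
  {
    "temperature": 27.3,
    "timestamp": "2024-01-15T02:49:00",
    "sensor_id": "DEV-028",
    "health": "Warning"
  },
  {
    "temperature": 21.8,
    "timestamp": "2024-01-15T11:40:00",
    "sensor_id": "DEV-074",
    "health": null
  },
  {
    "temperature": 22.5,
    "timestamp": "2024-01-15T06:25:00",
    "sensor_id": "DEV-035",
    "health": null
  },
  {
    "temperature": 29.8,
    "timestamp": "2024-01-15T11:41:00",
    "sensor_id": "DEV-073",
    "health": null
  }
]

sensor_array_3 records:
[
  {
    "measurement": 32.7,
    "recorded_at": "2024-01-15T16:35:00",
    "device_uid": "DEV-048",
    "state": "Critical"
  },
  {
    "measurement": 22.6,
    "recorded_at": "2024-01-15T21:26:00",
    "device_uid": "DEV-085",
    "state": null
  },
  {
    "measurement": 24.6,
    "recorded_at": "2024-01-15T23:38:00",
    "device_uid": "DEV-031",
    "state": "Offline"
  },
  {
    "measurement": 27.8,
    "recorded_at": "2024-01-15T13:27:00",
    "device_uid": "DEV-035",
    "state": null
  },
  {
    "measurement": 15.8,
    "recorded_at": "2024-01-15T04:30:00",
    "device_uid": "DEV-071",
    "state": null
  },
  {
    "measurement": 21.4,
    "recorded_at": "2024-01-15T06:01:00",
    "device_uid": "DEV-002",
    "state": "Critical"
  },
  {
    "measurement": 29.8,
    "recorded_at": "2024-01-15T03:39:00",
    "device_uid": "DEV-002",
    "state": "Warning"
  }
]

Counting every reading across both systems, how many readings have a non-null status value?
5

Schema mapping: "health" (sensor_array_1) = "state" (sensor_array_3) = status

Non-null in sensor_array_1: 1
Non-null in sensor_array_3: 4

Total non-null: 1 + 4 = 5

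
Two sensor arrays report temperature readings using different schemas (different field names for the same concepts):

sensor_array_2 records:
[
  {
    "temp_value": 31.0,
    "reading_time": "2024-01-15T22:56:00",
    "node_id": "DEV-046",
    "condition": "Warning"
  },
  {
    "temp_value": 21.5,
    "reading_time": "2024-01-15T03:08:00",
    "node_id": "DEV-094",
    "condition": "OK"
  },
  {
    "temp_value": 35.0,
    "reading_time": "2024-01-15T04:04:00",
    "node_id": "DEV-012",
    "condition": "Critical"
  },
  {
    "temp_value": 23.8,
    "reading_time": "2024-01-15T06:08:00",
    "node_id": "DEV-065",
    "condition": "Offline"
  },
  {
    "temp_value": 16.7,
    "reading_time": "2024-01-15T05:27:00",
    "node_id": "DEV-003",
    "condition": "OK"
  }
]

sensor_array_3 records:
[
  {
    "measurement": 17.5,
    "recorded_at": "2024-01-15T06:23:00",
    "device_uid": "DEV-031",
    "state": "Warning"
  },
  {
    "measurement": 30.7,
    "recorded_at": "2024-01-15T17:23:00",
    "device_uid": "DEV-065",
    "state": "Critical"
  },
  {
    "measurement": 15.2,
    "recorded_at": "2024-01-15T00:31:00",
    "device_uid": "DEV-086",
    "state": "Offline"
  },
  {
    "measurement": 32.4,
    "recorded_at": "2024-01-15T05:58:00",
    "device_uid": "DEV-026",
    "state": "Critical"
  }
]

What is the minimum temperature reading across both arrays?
15.2

Schema mapping: "temp_value" (sensor_array_2) = "measurement" (sensor_array_3) = temperature reading

Minimum in sensor_array_2: 16.7
Minimum in sensor_array_3: 15.2

Overall minimum: min(16.7, 15.2) = 15.2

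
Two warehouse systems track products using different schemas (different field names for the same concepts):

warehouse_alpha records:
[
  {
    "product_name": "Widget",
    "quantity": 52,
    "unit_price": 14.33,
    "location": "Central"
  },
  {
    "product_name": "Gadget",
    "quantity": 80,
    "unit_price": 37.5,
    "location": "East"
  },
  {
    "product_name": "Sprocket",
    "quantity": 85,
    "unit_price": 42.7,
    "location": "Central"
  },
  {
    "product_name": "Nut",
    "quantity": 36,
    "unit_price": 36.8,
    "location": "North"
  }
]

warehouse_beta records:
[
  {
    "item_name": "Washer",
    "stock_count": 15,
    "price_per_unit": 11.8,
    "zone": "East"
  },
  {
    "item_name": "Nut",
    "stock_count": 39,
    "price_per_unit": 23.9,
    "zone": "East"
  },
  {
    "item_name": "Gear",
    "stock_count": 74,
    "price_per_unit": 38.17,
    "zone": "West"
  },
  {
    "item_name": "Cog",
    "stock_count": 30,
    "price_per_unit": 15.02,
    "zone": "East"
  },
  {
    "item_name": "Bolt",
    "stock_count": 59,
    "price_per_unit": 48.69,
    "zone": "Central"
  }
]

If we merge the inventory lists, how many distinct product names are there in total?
8

Schema mapping: "product_name" (warehouse_alpha) = "item_name" (warehouse_beta) = product name

Products in warehouse_alpha: ['Gadget', 'Nut', 'Sprocket', 'Widget']
Products in warehouse_beta: ['Bolt', 'Cog', 'Gear', 'Nut', 'Washer']

Union (unique products): ['Bolt', 'Cog', 'Gadget', 'Gear', 'Nut', 'Sprocket', 'Washer', 'Widget']
Count: 8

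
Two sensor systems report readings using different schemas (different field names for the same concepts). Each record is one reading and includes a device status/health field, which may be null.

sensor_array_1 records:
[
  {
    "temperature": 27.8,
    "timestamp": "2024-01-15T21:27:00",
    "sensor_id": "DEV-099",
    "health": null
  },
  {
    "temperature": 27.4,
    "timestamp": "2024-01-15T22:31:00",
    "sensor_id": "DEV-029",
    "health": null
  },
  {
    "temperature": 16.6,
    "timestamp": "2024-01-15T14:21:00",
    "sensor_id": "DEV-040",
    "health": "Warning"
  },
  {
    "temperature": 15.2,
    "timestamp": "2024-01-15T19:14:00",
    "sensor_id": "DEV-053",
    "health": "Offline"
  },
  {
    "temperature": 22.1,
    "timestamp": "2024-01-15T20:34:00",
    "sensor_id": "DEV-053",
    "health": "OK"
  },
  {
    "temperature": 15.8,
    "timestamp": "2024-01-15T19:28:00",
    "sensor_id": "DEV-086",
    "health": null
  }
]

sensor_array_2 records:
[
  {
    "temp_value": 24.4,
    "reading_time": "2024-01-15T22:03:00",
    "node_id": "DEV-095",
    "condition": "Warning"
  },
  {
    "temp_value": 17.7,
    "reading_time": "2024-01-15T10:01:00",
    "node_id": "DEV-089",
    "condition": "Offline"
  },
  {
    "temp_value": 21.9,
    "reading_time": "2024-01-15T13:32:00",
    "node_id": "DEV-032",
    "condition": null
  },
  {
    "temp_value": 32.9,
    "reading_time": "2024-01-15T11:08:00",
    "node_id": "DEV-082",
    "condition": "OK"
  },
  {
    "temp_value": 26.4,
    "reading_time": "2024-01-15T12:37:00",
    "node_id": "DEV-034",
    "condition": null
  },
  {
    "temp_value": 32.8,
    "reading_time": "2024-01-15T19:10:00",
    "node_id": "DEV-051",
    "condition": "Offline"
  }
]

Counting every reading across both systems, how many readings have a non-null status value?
7

Schema mapping: "health" (sensor_array_1) = "condition" (sensor_array_2) = status

Non-null in sensor_array_1: 3
Non-null in sensor_array_2: 4

Total non-null: 3 + 4 = 7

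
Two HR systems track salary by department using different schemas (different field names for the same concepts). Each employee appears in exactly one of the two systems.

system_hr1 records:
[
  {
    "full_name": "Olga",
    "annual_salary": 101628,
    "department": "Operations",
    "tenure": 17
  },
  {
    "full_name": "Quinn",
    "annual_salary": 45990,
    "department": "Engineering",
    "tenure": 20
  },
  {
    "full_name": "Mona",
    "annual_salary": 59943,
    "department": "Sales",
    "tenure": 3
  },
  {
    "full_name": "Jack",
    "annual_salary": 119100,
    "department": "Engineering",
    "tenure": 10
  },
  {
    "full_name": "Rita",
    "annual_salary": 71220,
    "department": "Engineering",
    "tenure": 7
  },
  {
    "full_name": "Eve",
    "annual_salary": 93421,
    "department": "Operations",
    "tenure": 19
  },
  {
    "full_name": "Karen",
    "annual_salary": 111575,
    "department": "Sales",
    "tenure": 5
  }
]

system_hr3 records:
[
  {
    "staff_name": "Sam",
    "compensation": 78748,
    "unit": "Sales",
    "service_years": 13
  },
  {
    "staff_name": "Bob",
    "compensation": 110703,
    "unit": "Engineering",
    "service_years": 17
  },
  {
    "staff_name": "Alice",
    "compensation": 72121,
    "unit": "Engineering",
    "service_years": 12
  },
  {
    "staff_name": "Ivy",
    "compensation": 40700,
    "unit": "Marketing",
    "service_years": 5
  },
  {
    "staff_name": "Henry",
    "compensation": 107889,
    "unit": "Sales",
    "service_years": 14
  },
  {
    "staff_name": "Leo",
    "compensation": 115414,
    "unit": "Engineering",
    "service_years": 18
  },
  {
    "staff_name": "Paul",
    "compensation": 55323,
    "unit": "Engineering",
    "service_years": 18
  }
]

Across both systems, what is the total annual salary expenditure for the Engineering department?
589871

Schema mappings:
- "department" (system_hr1) = "unit" (system_hr3) = department
- "annual_salary" (system_hr1) = "compensation" (system_hr3) = salary

Engineering salaries from system_hr1: 236310
Engineering salaries from system_hr3: 353561

Total: 236310 + 353561 = 589871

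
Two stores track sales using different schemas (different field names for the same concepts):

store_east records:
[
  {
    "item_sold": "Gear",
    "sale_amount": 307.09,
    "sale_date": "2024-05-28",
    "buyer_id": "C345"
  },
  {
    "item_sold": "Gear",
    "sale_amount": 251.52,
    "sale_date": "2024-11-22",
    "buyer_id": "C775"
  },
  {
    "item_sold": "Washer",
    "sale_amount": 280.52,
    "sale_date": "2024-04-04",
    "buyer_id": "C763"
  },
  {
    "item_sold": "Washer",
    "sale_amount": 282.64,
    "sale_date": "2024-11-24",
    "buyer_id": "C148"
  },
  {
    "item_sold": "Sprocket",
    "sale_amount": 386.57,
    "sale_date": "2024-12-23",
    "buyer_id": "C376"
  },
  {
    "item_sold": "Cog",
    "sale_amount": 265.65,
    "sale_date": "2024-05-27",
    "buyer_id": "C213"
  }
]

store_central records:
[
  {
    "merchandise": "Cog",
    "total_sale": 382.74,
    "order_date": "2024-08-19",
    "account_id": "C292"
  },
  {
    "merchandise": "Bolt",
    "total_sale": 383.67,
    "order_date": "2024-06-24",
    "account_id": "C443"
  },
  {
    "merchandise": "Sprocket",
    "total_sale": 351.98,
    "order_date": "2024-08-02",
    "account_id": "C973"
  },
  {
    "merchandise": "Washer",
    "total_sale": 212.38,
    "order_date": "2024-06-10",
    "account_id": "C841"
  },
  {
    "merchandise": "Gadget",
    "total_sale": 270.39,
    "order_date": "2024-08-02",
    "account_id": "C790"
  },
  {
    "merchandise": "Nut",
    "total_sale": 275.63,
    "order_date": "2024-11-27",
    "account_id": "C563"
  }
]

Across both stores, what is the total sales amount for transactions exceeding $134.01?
3650.78

Schema mapping: "sale_amount" (store_east) = "total_sale" (store_central) = sale amount

Sum of sales > $134.01 in store_east: 1773.99
Sum of sales > $134.01 in store_central: 1876.79

Total: 1773.99 + 1876.79 = 3650.78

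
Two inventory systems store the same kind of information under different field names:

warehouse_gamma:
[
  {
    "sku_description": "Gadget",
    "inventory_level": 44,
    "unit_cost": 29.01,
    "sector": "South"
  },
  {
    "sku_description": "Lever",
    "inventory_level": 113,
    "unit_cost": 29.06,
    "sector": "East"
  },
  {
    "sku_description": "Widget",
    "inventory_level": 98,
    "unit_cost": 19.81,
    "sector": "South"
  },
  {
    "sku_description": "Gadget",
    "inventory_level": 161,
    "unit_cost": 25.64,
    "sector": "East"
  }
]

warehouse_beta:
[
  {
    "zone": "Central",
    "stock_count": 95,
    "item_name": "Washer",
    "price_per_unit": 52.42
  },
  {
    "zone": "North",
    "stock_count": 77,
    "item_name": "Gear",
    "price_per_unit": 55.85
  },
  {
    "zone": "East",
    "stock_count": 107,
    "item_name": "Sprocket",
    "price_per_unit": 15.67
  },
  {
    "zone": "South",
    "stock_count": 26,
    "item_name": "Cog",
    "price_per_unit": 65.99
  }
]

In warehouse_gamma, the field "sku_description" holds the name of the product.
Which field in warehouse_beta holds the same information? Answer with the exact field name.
item_name

In warehouse_gamma, "sku_description" holds the name of the product.
The fields in warehouse_beta are: "zone", "stock_count", "item_name", "price_per_unit".
"item_name" is the match: the name refers to the same concept and its values are product-name strings (e.g. 'Cog', 'Gear').
The other fields ("zone", "stock_count", "price_per_unit") hold different kinds of data.

So "sku_description" in warehouse_gamma corresponds to "item_name" in warehouse_beta.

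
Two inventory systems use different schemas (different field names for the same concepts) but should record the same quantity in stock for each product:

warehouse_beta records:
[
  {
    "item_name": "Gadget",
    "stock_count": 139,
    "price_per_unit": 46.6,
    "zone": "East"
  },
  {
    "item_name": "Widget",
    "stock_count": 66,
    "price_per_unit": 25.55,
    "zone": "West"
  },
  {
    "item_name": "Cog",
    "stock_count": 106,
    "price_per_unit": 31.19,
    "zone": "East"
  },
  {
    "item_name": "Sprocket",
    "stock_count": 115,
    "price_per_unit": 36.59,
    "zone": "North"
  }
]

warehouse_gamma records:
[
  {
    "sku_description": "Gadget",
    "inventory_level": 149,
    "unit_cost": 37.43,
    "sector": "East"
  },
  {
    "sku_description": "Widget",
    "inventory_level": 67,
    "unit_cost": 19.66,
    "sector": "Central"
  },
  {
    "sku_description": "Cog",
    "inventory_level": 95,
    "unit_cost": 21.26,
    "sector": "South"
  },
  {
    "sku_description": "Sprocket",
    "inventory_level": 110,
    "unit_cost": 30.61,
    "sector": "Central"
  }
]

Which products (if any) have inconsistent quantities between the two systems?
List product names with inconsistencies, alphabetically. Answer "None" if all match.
Cog, Gadget, Sprocket, Widget

Schema mappings:
- "item_name" (warehouse_beta) = "sku_description" (warehouse_gamma) = product name
- "stock_count" (warehouse_beta) = "inventory_level" (warehouse_gamma) = quantity

Comparison:
  Gadget: 139 vs 149 - MISMATCH
  Widget: 66 vs 67 - MISMATCH
  Cog: 106 vs 95 - MISMATCH
  Sprocket: 115 vs 110 - MISMATCH

Products with inconsistencies: Cog, Gadget, Sprocket, Widget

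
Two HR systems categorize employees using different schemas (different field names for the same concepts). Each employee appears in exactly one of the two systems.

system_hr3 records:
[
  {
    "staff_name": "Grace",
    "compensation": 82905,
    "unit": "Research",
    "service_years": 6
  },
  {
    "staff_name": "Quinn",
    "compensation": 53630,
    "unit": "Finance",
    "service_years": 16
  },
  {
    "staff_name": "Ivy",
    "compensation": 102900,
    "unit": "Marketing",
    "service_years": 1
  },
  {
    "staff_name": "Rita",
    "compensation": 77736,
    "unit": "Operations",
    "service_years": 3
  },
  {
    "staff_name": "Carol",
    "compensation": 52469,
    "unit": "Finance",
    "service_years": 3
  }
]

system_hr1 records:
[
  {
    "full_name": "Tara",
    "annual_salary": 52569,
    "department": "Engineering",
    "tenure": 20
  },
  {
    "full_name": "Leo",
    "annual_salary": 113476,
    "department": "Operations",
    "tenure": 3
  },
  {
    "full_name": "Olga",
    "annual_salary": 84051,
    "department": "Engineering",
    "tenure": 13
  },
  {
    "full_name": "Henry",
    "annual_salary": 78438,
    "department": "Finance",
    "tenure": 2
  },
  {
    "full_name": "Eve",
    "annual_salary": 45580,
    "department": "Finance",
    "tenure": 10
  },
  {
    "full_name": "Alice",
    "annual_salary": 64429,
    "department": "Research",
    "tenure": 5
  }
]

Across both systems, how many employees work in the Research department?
2

Schema mapping: "unit" (system_hr3) = "department" (system_hr1) = department

Research employees in system_hr3: 1
Research employees in system_hr1: 1

Total in Research: 1 + 1 = 2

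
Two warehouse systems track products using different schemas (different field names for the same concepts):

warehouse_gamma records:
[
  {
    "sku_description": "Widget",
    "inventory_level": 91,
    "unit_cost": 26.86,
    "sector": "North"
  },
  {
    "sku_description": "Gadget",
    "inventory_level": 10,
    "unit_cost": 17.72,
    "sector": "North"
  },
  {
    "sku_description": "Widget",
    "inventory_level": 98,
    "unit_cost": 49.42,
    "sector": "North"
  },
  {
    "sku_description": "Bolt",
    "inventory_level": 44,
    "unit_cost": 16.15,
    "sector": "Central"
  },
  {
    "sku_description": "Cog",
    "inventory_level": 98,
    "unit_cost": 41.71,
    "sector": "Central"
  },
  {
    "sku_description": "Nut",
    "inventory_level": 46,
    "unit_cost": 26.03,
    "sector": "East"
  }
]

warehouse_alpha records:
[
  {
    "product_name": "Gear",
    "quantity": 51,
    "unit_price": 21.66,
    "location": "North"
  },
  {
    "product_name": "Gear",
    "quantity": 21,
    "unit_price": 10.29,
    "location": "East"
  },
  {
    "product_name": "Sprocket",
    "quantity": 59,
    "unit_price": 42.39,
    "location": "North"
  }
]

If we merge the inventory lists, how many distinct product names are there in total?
7

Schema mapping: "sku_description" (warehouse_gamma) = "product_name" (warehouse_alpha) = product name

Products in warehouse_gamma: ['Bolt', 'Cog', 'Gadget', 'Nut', 'Widget']
Products in warehouse_alpha: ['Gear', 'Sprocket']

Union (unique products): ['Bolt', 'Cog', 'Gadget', 'Gear', 'Nut', 'Sprocket', 'Widget']
Count: 7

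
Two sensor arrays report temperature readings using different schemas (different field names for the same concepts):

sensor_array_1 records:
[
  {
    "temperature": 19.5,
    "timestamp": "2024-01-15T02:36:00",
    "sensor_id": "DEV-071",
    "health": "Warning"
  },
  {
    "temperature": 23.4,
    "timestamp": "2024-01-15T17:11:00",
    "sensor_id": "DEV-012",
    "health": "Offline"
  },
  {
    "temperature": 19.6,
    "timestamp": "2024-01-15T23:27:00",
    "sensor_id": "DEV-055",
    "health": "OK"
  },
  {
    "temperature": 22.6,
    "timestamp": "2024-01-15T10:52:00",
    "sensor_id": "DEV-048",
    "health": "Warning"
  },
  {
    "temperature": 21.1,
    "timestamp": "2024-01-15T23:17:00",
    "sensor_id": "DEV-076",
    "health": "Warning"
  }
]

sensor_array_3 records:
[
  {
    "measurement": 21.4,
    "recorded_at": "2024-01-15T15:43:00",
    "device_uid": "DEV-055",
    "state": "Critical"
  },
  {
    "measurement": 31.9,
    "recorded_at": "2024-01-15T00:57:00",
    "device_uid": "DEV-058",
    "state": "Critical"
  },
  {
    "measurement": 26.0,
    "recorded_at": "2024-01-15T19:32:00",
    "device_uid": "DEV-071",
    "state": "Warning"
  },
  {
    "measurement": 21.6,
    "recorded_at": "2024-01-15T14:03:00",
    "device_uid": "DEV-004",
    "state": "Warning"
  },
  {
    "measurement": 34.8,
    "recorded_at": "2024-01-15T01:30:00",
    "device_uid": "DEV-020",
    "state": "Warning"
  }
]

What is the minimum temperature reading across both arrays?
19.5

Schema mapping: "temperature" (sensor_array_1) = "measurement" (sensor_array_3) = temperature reading

Minimum in sensor_array_1: 19.5
Minimum in sensor_array_3: 21.4

Overall minimum: min(19.5, 21.4) = 19.5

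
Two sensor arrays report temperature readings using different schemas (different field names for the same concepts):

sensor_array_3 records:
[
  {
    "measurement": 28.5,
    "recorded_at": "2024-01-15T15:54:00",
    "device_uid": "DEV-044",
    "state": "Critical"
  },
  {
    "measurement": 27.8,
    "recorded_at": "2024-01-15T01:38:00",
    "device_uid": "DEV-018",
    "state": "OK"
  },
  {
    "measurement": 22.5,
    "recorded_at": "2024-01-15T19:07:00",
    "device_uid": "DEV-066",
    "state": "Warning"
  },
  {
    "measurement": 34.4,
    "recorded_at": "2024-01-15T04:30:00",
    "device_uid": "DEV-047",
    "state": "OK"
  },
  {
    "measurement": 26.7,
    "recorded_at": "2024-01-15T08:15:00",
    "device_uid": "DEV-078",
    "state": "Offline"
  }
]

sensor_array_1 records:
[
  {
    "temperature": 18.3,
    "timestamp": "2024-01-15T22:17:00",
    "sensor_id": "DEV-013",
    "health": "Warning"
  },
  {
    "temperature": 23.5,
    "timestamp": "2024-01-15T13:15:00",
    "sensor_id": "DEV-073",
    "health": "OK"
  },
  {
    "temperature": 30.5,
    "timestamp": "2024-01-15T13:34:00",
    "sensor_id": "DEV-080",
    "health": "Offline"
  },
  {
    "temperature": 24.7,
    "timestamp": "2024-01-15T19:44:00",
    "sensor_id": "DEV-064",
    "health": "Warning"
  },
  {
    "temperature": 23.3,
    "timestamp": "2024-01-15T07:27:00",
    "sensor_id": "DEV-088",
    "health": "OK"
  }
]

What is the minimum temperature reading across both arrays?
18.3

Schema mapping: "measurement" (sensor_array_3) = "temperature" (sensor_array_1) = temperature reading

Minimum in sensor_array_3: 22.5
Minimum in sensor_array_1: 18.3

Overall minimum: min(22.5, 18.3) = 18.3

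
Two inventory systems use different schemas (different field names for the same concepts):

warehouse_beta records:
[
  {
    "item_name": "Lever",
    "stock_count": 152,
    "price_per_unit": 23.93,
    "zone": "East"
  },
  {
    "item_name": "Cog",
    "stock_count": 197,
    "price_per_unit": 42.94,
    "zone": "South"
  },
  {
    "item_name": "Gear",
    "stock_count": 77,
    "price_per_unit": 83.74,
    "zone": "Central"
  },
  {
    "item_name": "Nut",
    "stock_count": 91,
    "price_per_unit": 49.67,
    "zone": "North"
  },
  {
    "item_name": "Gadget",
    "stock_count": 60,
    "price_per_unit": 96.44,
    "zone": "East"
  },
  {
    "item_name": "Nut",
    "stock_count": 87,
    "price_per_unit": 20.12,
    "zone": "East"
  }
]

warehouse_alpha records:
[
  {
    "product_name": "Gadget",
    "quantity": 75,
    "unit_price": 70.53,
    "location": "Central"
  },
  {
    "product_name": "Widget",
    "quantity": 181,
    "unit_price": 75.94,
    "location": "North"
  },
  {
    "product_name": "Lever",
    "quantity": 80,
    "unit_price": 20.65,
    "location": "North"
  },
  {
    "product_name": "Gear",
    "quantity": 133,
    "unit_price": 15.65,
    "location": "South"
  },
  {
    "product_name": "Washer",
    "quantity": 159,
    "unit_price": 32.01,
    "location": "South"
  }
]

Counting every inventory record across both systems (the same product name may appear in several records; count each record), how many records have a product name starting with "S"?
0

Schema mapping: "item_name" (warehouse_beta) = "product_name" (warehouse_alpha) = product name

Records with product name starting with "S" in warehouse_beta: 0
Records with product name starting with "S" in warehouse_alpha: 0

Total: 0 + 0 = 0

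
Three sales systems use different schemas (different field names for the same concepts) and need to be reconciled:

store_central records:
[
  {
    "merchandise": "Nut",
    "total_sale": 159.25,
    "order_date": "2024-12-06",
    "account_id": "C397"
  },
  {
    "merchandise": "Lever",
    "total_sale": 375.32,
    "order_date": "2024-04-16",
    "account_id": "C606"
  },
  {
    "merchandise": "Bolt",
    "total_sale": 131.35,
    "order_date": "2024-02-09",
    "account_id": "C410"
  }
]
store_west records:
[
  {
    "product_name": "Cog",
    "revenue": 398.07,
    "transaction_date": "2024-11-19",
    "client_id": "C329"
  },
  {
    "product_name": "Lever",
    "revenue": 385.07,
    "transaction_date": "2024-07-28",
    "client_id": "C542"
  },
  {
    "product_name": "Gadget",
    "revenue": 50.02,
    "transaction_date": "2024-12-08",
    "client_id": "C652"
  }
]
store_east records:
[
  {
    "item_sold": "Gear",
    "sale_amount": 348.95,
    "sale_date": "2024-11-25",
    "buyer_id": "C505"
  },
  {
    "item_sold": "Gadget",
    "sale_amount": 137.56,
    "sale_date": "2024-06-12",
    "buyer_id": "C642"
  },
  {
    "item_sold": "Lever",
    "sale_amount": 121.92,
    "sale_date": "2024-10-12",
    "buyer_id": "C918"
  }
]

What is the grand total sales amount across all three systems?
2107.51

Schema reconciliation - all amount fields map to sale amount:

store_central (total_sale): 665.92
store_west (revenue): 833.16
store_east (sale_amount): 608.43

Grand total: 2107.51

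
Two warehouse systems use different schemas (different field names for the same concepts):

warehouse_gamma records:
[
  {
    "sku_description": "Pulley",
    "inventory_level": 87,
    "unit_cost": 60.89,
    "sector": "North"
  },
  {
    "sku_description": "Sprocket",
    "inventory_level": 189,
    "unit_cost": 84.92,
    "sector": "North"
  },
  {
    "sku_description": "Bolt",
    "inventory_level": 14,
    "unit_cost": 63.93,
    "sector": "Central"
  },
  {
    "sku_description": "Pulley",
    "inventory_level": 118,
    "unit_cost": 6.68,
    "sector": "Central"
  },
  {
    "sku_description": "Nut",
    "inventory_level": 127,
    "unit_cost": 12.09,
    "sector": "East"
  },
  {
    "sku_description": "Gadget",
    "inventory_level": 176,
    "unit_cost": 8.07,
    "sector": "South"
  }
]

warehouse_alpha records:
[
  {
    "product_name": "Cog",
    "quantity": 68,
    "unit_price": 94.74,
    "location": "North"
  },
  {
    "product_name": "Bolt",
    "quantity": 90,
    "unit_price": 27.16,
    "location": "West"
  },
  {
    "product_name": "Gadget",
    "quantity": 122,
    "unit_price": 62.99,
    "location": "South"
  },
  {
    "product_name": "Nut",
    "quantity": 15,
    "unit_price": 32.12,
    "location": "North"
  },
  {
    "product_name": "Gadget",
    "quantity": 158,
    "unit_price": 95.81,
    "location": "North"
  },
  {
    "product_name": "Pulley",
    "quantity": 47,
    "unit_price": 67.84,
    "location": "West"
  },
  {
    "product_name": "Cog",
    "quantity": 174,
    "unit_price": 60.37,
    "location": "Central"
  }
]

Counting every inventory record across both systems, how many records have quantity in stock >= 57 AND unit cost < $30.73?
4

Schema mappings:
- "inventory_level" (warehouse_gamma) = "quantity" (warehouse_alpha) = quantity
- "unit_cost" (warehouse_gamma) = "unit_price" (warehouse_alpha) = unit cost

Records meeting both conditions in warehouse_gamma: 3
Records meeting both conditions in warehouse_alpha: 1

Total: 3 + 1 = 4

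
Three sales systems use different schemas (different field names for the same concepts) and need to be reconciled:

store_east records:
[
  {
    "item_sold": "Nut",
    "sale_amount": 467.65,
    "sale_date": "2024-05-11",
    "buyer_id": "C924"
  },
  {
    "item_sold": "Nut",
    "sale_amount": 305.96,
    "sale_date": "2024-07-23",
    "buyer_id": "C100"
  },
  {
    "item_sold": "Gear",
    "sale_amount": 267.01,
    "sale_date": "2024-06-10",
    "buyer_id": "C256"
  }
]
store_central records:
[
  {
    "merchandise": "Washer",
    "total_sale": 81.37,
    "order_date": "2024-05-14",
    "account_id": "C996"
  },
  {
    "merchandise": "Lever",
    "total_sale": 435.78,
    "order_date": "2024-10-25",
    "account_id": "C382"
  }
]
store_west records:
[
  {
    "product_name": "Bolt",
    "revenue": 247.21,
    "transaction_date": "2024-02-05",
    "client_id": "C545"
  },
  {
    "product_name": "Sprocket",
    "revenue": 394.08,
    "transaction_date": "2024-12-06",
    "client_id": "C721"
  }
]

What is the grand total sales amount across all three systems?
2199.06

Schema reconciliation - all amount fields map to sale amount:

store_east (sale_amount): 1040.62
store_central (total_sale): 517.15
store_west (revenue): 641.29

Grand total: 2199.06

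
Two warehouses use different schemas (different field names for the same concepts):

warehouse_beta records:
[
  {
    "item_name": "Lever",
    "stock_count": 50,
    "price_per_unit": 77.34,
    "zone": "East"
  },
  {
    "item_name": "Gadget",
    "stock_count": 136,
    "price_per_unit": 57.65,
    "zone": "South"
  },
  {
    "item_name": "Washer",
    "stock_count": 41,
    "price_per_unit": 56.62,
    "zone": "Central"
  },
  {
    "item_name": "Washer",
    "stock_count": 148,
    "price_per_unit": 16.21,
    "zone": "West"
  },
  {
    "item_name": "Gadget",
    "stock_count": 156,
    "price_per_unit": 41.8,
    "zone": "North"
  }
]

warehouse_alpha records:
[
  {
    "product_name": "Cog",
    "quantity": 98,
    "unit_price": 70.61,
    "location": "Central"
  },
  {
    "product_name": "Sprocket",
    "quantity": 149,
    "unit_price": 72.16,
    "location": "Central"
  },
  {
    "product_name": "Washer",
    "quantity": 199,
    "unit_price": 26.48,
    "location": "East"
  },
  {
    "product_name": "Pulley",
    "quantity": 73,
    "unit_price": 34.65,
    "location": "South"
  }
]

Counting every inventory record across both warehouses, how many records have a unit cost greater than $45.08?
5

Schema mapping: "price_per_unit" (warehouse_beta) = "unit_price" (warehouse_alpha) = unit cost

Records > $45.08 in warehouse_beta: 3
Records > $45.08 in warehouse_alpha: 2

Total count: 3 + 2 = 5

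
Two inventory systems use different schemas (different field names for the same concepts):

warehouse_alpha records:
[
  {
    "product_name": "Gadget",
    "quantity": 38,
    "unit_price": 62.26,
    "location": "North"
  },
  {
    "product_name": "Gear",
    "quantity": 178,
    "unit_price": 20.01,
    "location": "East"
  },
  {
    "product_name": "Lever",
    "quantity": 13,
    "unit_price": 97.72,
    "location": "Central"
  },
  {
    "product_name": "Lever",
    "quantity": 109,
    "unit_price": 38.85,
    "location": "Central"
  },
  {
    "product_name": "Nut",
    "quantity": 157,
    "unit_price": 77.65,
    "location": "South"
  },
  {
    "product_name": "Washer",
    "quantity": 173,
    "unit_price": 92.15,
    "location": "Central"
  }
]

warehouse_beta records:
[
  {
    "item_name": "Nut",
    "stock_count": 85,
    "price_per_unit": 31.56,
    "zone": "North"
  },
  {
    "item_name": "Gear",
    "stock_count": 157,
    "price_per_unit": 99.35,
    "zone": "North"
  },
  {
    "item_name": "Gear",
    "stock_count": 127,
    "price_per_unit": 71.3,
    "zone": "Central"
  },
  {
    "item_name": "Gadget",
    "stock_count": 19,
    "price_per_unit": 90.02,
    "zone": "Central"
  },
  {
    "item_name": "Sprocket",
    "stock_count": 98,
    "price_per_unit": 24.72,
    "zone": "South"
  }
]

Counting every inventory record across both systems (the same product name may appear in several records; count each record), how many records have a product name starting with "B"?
0

Schema mapping: "product_name" (warehouse_alpha) = "item_name" (warehouse_beta) = product name

Records with product name starting with "B" in warehouse_alpha: 0
Records with product name starting with "B" in warehouse_beta: 0

Total: 0 + 0 = 0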